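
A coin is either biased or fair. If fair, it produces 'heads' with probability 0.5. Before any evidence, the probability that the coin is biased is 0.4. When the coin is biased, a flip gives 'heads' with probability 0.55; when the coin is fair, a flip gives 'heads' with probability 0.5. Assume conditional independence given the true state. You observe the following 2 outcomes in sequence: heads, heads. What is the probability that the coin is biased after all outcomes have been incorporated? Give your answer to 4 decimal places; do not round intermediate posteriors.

0.4465

After 'heads': P(biased) = 0.55·0.4000 / (0.55·0.4000 + 0.5·0.6000) ≈ 0.4231
After 'heads': P(biased) = 0.55·0.4231 / (0.55·0.4231 + 0.5·0.5769) ≈ 0.4465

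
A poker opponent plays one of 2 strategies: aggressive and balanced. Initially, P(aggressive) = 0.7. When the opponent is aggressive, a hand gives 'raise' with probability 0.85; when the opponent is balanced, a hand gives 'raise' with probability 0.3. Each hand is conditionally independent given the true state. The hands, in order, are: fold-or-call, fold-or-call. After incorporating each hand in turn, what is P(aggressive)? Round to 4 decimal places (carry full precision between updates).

Each posterior becomes the prior for the next update.
After 'fold-or-call': P(aggressive) = 0.15·0.7000 / (0.15·0.7000 + 0.7·0.3000) ≈ 0.3333
After 'fold-or-call': P(aggressive) = 0.15·0.3333 / (0.15·0.3333 + 0.7·0.6667) ≈ 0.0968

0.0968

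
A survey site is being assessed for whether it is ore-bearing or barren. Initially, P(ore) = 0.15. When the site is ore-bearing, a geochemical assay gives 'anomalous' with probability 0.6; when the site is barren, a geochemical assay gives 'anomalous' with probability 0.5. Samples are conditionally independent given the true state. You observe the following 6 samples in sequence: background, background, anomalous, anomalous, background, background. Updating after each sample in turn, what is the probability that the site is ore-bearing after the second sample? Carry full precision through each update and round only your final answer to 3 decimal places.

0.101

After 'background': P(ore) = 0.4·0.1500 / (0.4·0.1500 + 0.5·0.8500) ≈ 0.1237
After 'background': P(ore) = 0.4·0.1237 / (0.4·0.1237 + 0.5·0.8763) ≈ 0.1015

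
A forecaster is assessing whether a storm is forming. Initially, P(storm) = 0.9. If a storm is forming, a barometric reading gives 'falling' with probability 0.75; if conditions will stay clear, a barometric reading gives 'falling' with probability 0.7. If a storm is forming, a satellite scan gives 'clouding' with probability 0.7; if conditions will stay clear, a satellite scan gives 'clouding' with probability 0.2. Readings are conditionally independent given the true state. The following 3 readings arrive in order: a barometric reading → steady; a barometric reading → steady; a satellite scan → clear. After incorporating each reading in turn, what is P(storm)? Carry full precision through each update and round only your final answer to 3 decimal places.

After a barometric reading='steady': P(storm) = 0.25·0.9000 / (0.25·0.9000 + 0.3·0.1000) ≈ 0.8824
After a barometric reading='steady': P(storm) = 0.25·0.8824 / (0.25·0.8824 + 0.3·0.1176) ≈ 0.8621
After a satellite scan='clear': P(storm) = 0.3·0.8621 / (0.3·0.8621 + 0.8·0.1379) ≈ 0.7009

0.701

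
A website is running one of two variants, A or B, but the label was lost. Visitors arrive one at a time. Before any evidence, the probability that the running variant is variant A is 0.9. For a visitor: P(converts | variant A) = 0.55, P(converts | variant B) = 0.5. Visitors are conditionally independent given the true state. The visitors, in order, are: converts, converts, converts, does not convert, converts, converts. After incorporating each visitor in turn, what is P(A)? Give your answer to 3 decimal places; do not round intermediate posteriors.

After 'converts': P(A) = 0.55·0.9000 / (0.55·0.9000 + 0.5·0.1000) ≈ 0.9083
After 'converts': P(A) = 0.55·0.9083 / (0.55·0.9083 + 0.5·0.0917) ≈ 0.9159
After 'converts': P(A) = 0.55·0.9159 / (0.55·0.9159 + 0.5·0.0841) ≈ 0.9230
After 'does not convert': P(A) = 0.45·0.9230 / (0.45·0.9230 + 0.5·0.0770) ≈ 0.9151
After 'converts': P(A) = 0.55·0.9151 / (0.55·0.9151 + 0.5·0.0849) ≈ 0.9222
After 'converts': P(A) = 0.55·0.9222 / (0.55·0.9222 + 0.5·0.0778) ≈ 0.9288

0.929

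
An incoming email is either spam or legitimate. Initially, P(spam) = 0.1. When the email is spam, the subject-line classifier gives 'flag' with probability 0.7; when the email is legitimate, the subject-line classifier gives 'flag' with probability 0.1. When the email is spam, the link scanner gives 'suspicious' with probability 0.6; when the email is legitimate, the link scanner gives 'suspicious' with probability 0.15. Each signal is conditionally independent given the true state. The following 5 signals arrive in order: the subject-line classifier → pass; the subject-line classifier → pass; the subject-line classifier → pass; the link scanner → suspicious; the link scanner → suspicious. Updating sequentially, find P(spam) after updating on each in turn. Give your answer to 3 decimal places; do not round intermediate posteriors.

After the subject-line classifier='pass': P(spam) = 0.3·0.1000 / (0.3·0.1000 + 0.9·0.9000) ≈ 0.0357
After the subject-line classifier='pass': P(spam) = 0.3·0.0357 / (0.3·0.0357 + 0.9·0.9643) ≈ 0.0122
After the subject-line classifier='pass': P(spam) = 0.3·0.0122 / (0.3·0.0122 + 0.9·0.9878) ≈ 0.0041
After the link scanner='suspicious': P(spam) = 0.6·0.0041 / (0.6·0.0041 + 0.15·0.9959) ≈ 0.0162
After the link scanner='suspicious': P(spam) = 0.6·0.0162 / (0.6·0.0162 + 0.15·0.9838) ≈ 0.0618

0.062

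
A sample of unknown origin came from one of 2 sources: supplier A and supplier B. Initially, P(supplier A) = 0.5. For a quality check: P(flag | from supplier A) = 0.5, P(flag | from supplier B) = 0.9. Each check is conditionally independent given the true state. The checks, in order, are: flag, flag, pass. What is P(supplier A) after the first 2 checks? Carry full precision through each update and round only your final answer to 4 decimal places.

After 'flag': P(supplier A) = 0.5·0.5000 / (0.5·0.5000 + 0.9·0.5000) ≈ 0.3571
After 'flag': P(supplier A) = 0.5·0.3571 / (0.5·0.3571 + 0.9·0.6429) ≈ 0.2358

0.2358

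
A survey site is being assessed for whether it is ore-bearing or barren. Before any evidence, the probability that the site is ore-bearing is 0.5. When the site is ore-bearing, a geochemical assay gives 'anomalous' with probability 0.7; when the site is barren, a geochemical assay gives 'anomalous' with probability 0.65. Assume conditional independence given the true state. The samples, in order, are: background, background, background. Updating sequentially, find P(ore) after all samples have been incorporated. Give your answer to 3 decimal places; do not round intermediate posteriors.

After 'background': P(ore) = 0.3·0.5000 / (0.3·0.5000 + 0.35·0.5000) ≈ 0.4615
After 'background': P(ore) = 0.3·0.4615 / (0.3·0.4615 + 0.35·0.5385) ≈ 0.4235
After 'background': P(ore) = 0.3·0.4235 / (0.3·0.4235 + 0.35·0.5765) ≈ 0.3864

0.386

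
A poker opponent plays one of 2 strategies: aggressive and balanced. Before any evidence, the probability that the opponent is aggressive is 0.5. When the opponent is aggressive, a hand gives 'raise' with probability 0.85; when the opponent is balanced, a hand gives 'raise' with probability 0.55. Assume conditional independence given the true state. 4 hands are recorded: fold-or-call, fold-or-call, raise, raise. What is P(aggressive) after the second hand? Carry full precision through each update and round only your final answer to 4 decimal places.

0.1000

Apply Bayes' rule sequentially, carrying P(aggressive) forward.
After 'fold-or-call': P(aggressive) = 0.15·0.5000 / (0.15·0.5000 + 0.45·0.5000) ≈ 0.2500
After 'fold-or-call': P(aggressive) = 0.15·0.2500 / (0.15·0.2500 + 0.45·0.7500) ≈ 0.1000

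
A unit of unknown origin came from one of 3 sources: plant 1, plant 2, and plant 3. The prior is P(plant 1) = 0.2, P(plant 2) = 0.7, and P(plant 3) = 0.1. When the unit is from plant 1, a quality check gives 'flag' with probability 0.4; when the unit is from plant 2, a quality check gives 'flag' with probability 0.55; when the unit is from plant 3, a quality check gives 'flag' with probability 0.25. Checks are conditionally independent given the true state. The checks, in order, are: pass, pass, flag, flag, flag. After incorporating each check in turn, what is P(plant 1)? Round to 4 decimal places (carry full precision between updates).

After 'pass': normaliser = 0.6·0.2000 + 0.45·0.7000 + 0.75·0.1000; P(plant 1) ≈ 0.2353, P(plant 2) ≈ 0.6176, P(plant 3) ≈ 0.1471
After 'pass': normaliser = 0.6·0.2353 + 0.45·0.6176 + 0.75·0.1471; P(plant 1) ≈ 0.2667, P(plant 2) ≈ 0.5250, P(plant 3) ≈ 0.2083
After 'flag': normaliser = 0.4·0.2667 + 0.55·0.5250 + 0.25·0.2083; P(plant 1) ≈ 0.2384, P(plant 2) ≈ 0.6453, P(plant 3) ≈ 0.1164
After 'flag': normaliser = 0.4·0.2384 + 0.55·0.6453 + 0.25·0.1164; P(plant 1) ≈ 0.1989, P(plant 2) ≈ 0.7404, P(plant 3) ≈ 0.0607
After 'flag': normaliser = 0.4·0.1989 + 0.55·0.7404 + 0.25·0.0607; P(plant 1) ≈ 0.1585, P(plant 2) ≈ 0.8113, P(plant 3) ≈ 0.0302

0.1585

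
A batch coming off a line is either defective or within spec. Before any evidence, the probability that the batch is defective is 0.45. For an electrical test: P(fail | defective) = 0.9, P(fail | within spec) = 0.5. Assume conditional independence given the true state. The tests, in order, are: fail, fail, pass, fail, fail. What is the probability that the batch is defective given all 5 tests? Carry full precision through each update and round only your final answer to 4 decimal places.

After 'fail': P(defective) = 0.9·0.4500 / (0.9·0.4500 + 0.5·0.5500) ≈ 0.5956
After 'fail': P(defective) = 0.9·0.5956 / (0.9·0.5956 + 0.5·0.4044) ≈ 0.7261
After 'pass': P(defective) = 0.1·0.7261 / (0.1·0.7261 + 0.5·0.2739) ≈ 0.3465
After 'fail': P(defective) = 0.9·0.3465 / (0.9·0.3465 + 0.5·0.6535) ≈ 0.4883
After 'fail': P(defective) = 0.9·0.4883 / (0.9·0.4883 + 0.5·0.5117) ≈ 0.6321

0.6321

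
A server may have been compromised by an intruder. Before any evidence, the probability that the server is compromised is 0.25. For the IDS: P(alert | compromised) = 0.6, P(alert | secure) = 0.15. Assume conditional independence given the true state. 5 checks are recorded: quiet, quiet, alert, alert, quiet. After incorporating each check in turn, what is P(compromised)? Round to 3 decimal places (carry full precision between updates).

After 'quiet': P(compromised) = 0.4·0.2500 / (0.4·0.2500 + 0.85·0.7500) ≈ 0.1356
After 'quiet': P(compromised) = 0.4·0.1356 / (0.4·0.1356 + 0.85·0.8644) ≈ 0.0687
After 'alert': P(compromised) = 0.6·0.0687 / (0.6·0.0687 + 0.15·0.9313) ≈ 0.2280
After 'alert': P(compromised) = 0.6·0.2280 / (0.6·0.2280 + 0.15·0.7720) ≈ 0.5415
After 'quiet': P(compromised) = 0.4·0.5415 / (0.4·0.5415 + 0.85·0.4585) ≈ 0.3572

0.357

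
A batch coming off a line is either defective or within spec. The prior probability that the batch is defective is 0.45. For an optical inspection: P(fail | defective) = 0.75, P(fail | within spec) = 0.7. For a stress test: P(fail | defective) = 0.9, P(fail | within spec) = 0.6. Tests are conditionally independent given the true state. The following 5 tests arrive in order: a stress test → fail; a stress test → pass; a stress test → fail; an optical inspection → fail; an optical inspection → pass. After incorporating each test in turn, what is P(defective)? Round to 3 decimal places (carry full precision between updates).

0.291

After a stress test='fail': P(defective) = 0.9·0.4500 / (0.9·0.4500 + 0.6·0.5500) ≈ 0.5510
After a stress test='pass': P(defective) = 0.1·0.5510 / (0.1·0.5510 + 0.4·0.4490) ≈ 0.2348
After a stress test='fail': P(defective) = 0.9·0.2348 / (0.9·0.2348 + 0.6·0.7652) ≈ 0.3152
After an optical inspection='fail': P(defective) = 0.75·0.3152 / (0.75·0.3152 + 0.7·0.6848) ≈ 0.3303
After an optical inspection='pass': P(defective) = 0.25·0.3303 / (0.25·0.3303 + 0.3·0.6697) ≈ 0.2912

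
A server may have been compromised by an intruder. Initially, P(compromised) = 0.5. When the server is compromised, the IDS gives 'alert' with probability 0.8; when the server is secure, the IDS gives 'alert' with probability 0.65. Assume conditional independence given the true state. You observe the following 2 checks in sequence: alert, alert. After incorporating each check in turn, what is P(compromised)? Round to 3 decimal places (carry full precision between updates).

0.602

After 'alert': P(compromised) = 0.8·0.5000 / (0.8·0.5000 + 0.65·0.5000) ≈ 0.5517
After 'alert': P(compromised) = 0.8·0.5517 / (0.8·0.5517 + 0.65·0.4483) ≈ 0.6024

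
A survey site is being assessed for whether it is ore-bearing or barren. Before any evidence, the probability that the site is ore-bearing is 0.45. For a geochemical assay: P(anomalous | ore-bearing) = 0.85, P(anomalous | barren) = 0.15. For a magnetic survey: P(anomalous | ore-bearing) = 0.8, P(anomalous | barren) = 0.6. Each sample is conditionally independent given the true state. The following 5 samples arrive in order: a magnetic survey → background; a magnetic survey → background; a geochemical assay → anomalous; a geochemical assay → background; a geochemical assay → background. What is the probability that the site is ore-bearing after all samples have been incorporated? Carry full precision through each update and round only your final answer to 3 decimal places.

0.035

After a magnetic survey='background': P(ore) = 0.2·0.4500 / (0.2·0.4500 + 0.4·0.5500) ≈ 0.2903
After a magnetic survey='background': P(ore) = 0.2·0.2903 / (0.2·0.2903 + 0.4·0.7097) ≈ 0.1698
After a geochemical assay='anomalous': P(ore) = 0.85·0.1698 / (0.85·0.1698 + 0.15·0.8302) ≈ 0.5368
After a geochemical assay='background': P(ore) = 0.15·0.5368 / (0.15·0.5368 + 0.85·0.4632) ≈ 0.1698
After a geochemical assay='background': P(ore) = 0.15·0.1698 / (0.15·0.1698 + 0.85·0.8302) ≈ 0.0348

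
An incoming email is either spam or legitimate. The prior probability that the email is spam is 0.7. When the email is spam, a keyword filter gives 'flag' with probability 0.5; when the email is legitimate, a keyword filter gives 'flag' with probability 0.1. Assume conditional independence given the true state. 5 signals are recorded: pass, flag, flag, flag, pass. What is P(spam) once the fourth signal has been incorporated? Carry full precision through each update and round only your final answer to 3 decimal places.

0.994

After 'pass': P(spam) = 0.5·0.7000 / (0.5·0.7000 + 0.9·0.3000) ≈ 0.5645
After 'flag': P(spam) = 0.5·0.5645 / (0.5·0.5645 + 0.1·0.4355) ≈ 0.8663
After 'flag': P(spam) = 0.5·0.8663 / (0.5·0.8663 + 0.1·0.1337) ≈ 0.9701
After 'flag': P(spam) = 0.5·0.9701 / (0.5·0.9701 + 0.1·0.0299) ≈ 0.9939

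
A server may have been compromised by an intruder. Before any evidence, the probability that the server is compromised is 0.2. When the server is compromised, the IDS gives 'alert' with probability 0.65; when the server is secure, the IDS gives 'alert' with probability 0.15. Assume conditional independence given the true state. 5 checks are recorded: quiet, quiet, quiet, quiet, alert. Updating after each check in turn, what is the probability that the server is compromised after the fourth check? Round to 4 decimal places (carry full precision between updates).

After 'quiet': P(compromised) = 0.35·0.2000 / (0.35·0.2000 + 0.85·0.8000) ≈ 0.0933
After 'quiet': P(compromised) = 0.35·0.0933 / (0.35·0.0933 + 0.85·0.9067) ≈ 0.0407
After 'quiet': P(compromised) = 0.35·0.0407 / (0.35·0.0407 + 0.85·0.9593) ≈ 0.0172
After 'quiet': P(compromised) = 0.35·0.0172 / (0.35·0.0172 + 0.85·0.9828) ≈ 0.0071

0.0071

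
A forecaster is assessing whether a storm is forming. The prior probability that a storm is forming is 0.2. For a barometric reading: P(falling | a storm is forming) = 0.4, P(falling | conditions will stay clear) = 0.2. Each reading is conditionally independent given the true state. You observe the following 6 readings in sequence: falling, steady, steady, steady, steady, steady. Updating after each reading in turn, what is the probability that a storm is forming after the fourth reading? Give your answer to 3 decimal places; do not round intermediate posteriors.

0.174

After 'falling': P(storm) = 0.4·0.2000 / (0.4·0.2000 + 0.2·0.8000) ≈ 0.3333
After 'steady': P(storm) = 0.6·0.3333 / (0.6·0.3333 + 0.8·0.6667) ≈ 0.2727
After 'steady': P(storm) = 0.6·0.2727 / (0.6·0.2727 + 0.8·0.7273) ≈ 0.2195
After 'steady': P(storm) = 0.6·0.2195 / (0.6·0.2195 + 0.8·0.7805) ≈ 0.1742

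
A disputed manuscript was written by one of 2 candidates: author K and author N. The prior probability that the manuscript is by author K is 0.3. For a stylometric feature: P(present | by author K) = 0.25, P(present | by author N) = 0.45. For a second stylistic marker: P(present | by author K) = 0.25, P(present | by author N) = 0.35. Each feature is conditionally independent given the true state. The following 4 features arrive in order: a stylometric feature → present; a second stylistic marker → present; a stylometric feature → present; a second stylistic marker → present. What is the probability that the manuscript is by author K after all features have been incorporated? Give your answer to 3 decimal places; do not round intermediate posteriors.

Apply Bayes' rule sequentially, carrying P(author K) forward.
After a stylometric feature='present': P(author K) = 0.25·0.3000 / (0.25·0.3000 + 0.45·0.7000) ≈ 0.1923
After a second stylistic marker='present': P(author K) = 0.25·0.1923 / (0.25·0.1923 + 0.35·0.8077) ≈ 0.1453
After a stylometric feature='present': P(author K) = 0.25·0.1453 / (0.25·0.1453 + 0.45·0.8547) ≈ 0.0863
After a second stylistic marker='present': P(author K) = 0.25·0.0863 / (0.25·0.0863 + 0.35·0.9137) ≈ 0.0632

0.063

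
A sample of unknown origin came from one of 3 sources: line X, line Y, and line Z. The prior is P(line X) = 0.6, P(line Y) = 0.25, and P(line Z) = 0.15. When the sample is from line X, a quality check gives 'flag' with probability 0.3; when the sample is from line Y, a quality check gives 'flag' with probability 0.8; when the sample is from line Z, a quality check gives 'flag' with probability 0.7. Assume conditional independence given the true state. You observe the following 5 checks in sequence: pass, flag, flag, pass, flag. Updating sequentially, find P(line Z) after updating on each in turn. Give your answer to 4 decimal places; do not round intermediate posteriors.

0.2618

After 'pass': normaliser = 0.7·0.6000 + 0.2·0.2500 + 0.3·0.1500; P(line X) ≈ 0.8155, P(line Y) ≈ 0.0971, P(line Z) ≈ 0.0874
After 'flag': normaliser = 0.3·0.8155 + 0.8·0.0971 + 0.7·0.0874; P(line X) ≈ 0.6380, P(line Y) ≈ 0.2025, P(line Z) ≈ 0.1595
After 'flag': normaliser = 0.3·0.6380 + 0.8·0.2025 + 0.7·0.1595; P(line X) ≈ 0.4115, P(line Y) ≈ 0.3484, P(line Z) ≈ 0.2401
After 'pass': normaliser = 0.7·0.4115 + 0.2·0.3484 + 0.3·0.2401; P(line X) ≈ 0.6703, P(line Y) ≈ 0.1621, P(line Z) ≈ 0.1676
After 'flag': normaliser = 0.3·0.6703 + 0.8·0.1621 + 0.7·0.1676; P(line X) ≈ 0.4488, P(line Y) ≈ 0.2895, P(line Z) ≈ 0.2618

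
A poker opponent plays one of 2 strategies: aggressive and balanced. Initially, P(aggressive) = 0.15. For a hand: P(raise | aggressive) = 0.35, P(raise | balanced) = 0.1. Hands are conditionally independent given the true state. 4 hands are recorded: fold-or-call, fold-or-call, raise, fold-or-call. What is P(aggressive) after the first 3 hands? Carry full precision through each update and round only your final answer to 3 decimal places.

After 'fold-or-call': P(aggressive) = 0.65·0.1500 / (0.65·0.1500 + 0.9·0.8500) ≈ 0.1130
After 'fold-or-call': P(aggressive) = 0.65·0.1130 / (0.65·0.1130 + 0.9·0.8870) ≈ 0.0843
After 'raise': P(aggressive) = 0.35·0.0843 / (0.35·0.0843 + 0.1·0.9157) ≈ 0.2437

0.244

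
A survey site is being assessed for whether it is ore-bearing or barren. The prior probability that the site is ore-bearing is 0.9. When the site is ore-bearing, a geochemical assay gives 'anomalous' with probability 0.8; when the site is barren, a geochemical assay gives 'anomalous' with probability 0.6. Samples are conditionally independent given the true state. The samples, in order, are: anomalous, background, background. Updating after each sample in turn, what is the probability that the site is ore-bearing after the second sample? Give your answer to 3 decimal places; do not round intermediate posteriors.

0.857

Each posterior becomes the prior for the next update.
After 'anomalous': P(ore) = 0.8·0.9000 / (0.8·0.9000 + 0.6·0.1000) ≈ 0.9231
After 'background': P(ore) = 0.2·0.9231 / (0.2·0.9231 + 0.4·0.0769) ≈ 0.8571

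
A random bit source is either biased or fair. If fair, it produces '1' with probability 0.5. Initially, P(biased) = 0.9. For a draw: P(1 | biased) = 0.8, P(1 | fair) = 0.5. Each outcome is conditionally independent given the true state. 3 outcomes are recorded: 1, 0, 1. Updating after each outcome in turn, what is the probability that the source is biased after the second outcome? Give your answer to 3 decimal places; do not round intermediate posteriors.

After '1': P(biased) = 0.8·0.9000 / (0.8·0.9000 + 0.5·0.1000) ≈ 0.9351
After '0': P(biased) = 0.2·0.9351 / (0.2·0.9351 + 0.5·0.0649) ≈ 0.8521

0.852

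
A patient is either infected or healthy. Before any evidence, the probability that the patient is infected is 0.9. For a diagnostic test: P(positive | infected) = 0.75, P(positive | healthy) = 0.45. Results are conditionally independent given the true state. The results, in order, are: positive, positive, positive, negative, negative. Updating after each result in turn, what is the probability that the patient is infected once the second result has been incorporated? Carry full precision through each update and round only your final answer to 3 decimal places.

0.962

After 'positive': P(infected) = 0.75·0.9000 / (0.75·0.9000 + 0.45·0.1000) ≈ 0.9375
After 'positive': P(infected) = 0.75·0.9375 / (0.75·0.9375 + 0.45·0.0625) ≈ 0.9615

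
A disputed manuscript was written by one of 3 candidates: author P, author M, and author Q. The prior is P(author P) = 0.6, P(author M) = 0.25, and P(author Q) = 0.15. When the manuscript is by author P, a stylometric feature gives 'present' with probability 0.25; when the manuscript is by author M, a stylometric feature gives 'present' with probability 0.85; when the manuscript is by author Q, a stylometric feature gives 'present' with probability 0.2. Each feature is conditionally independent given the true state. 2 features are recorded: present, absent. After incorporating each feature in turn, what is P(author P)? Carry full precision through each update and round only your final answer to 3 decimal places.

Apply Bayes' rule sequentially, carrying P(author P) forward.
After 'present': normaliser = 0.25·0.6000 + 0.85·0.2500 + 0.2·0.1500; P(author P) ≈ 0.3822, P(author M) ≈ 0.5414, P(author Q) ≈ 0.0764
After 'absent': normaliser = 0.75·0.3822 + 0.15·0.5414 + 0.8·0.0764; P(author P) ≈ 0.6682, P(author M) ≈ 0.1893, P(author Q) ≈ 0.1425

0.668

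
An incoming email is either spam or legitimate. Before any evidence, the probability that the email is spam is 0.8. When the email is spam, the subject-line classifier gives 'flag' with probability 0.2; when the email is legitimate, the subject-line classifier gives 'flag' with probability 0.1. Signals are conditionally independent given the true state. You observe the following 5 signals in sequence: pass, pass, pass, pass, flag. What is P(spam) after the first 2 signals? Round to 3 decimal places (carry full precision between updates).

After 'pass': P(spam) = 0.8·0.8000 / (0.8·0.8000 + 0.9·0.2000) ≈ 0.7805
After 'pass': P(spam) = 0.8·0.7805 / (0.8·0.7805 + 0.9·0.2195) ≈ 0.7596

0.760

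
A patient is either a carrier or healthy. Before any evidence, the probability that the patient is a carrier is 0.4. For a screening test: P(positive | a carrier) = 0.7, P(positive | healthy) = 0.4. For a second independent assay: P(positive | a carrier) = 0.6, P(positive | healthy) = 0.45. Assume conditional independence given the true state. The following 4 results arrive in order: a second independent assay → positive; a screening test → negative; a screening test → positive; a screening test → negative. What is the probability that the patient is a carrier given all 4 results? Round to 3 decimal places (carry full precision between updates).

Apply Bayes' rule sequentially, carrying P(carrier) forward.
After a second independent assay='positive': P(carrier) = 0.6·0.4000 / (0.6·0.4000 + 0.45·0.6000) ≈ 0.4706
After a screening test='negative': P(carrier) = 0.3·0.4706 / (0.3·0.4706 + 0.6·0.5294) ≈ 0.3077
After a screening test='positive': P(carrier) = 0.7·0.3077 / (0.7·0.3077 + 0.4·0.6923) ≈ 0.4375
After a screening test='negative': P(carrier) = 0.3·0.4375 / (0.3·0.4375 + 0.6·0.5625) ≈ 0.2800

0.280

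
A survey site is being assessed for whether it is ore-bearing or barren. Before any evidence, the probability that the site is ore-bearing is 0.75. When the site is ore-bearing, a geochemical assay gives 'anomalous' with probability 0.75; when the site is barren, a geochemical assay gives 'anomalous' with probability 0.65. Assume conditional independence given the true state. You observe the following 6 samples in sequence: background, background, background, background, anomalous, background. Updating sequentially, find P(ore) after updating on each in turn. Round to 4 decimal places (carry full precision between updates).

0.3916

Apply Bayes' rule sequentially, carrying P(ore) forward.
After 'background': P(ore) = 0.25·0.7500 / (0.25·0.7500 + 0.35·0.2500) ≈ 0.6818
After 'background': P(ore) = 0.25·0.6818 / (0.25·0.6818 + 0.35·0.3182) ≈ 0.6048
After 'background': P(ore) = 0.25·0.6048 / (0.25·0.6048 + 0.35·0.3952) ≈ 0.5223
After 'background': P(ore) = 0.25·0.5223 / (0.25·0.5223 + 0.35·0.4777) ≈ 0.4385
After 'anomalous': P(ore) = 0.75·0.4385 / (0.75·0.4385 + 0.65·0.5615) ≈ 0.4740
After 'background': P(ore) = 0.25·0.4740 / (0.25·0.4740 + 0.35·0.5260) ≈ 0.3916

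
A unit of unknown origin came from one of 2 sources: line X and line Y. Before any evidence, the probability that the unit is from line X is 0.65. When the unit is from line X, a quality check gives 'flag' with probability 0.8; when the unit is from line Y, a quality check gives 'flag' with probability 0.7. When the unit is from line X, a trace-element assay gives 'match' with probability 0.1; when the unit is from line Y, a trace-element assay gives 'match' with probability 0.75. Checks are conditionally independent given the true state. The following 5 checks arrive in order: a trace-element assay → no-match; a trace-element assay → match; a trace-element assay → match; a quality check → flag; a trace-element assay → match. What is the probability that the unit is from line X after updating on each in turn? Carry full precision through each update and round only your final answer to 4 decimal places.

After a trace-element assay='no-match': P(line X) = 0.9·0.6500 / (0.9·0.6500 + 0.25·0.3500) ≈ 0.8699
After a trace-element assay='match': P(line X) = 0.1·0.8699 / (0.1·0.8699 + 0.75·0.1301) ≈ 0.4713
After a trace-element assay='match': P(line X) = 0.1·0.4713 / (0.1·0.4713 + 0.75·0.5287) ≈ 0.1062
After a quality check='flag': P(line X) = 0.8·0.1062 / (0.8·0.1062 + 0.7·0.8938) ≈ 0.1196
After a trace-element assay='match': P(line X) = 0.1·0.1196 / (0.1·0.1196 + 0.75·0.8804) ≈ 0.0178

0.0178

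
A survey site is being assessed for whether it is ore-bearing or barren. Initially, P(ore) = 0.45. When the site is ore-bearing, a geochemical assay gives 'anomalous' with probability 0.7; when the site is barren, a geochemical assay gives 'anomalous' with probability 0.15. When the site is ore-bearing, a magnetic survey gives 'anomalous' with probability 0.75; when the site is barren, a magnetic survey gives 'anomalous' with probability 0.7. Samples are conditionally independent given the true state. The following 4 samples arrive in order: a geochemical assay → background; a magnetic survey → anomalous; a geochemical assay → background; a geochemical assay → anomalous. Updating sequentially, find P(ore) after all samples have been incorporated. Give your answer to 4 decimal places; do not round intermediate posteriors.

0.3376

Apply Bayes' rule sequentially, carrying P(ore) forward.
After a geochemical assay='background': P(ore) = 0.3·0.4500 / (0.3·0.4500 + 0.85·0.5500) ≈ 0.2241
After a magnetic survey='anomalous': P(ore) = 0.75·0.2241 / (0.75·0.2241 + 0.7·0.7759) ≈ 0.2363
After a geochemical assay='background': P(ore) = 0.3·0.2363 / (0.3·0.2363 + 0.85·0.7637) ≈ 0.0984
After a geochemical assay='anomalous': P(ore) = 0.7·0.0984 / (0.7·0.0984 + 0.15·0.9016) ≈ 0.3376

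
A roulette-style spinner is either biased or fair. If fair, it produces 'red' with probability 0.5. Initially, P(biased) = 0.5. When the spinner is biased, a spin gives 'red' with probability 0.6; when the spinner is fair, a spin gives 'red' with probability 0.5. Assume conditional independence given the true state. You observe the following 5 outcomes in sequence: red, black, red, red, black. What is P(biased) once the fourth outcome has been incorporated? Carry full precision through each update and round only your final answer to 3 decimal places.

After 'red': P(biased) = 0.6·0.5000 / (0.6·0.5000 + 0.5·0.5000) ≈ 0.5455
After 'black': P(biased) = 0.4·0.5455 / (0.4·0.5455 + 0.5·0.4545) ≈ 0.4898
After 'red': P(biased) = 0.6·0.4898 / (0.6·0.4898 + 0.5·0.5102) ≈ 0.5353
After 'red': P(biased) = 0.6·0.5353 / (0.6·0.5353 + 0.5·0.4647) ≈ 0.5803

0.580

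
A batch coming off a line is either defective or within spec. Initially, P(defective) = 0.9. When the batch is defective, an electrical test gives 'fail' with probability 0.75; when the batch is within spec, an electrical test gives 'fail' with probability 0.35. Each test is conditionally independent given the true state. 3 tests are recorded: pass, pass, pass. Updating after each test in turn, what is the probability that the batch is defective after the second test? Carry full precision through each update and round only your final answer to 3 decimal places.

0.571

After 'pass': P(defective) = 0.25·0.9000 / (0.25·0.9000 + 0.65·0.1000) ≈ 0.7759
After 'pass': P(defective) = 0.25·0.7759 / (0.25·0.7759 + 0.65·0.2241) ≈ 0.5711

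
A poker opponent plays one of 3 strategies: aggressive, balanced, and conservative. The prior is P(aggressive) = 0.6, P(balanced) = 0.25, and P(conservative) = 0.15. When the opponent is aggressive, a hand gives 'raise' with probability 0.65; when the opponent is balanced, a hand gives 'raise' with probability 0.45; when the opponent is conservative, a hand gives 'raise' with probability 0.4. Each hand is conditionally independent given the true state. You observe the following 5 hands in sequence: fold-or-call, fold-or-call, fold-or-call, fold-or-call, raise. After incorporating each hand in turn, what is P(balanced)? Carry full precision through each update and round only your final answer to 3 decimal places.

Each posterior becomes the prior for the next update.
After 'fold-or-call': normaliser = 0.35·0.6000 + 0.55·0.2500 + 0.6·0.1500; P(aggressive) ≈ 0.4800, P(balanced) ≈ 0.3143, P(conservative) ≈ 0.2057
After 'fold-or-call': normaliser = 0.35·0.4800 + 0.55·0.3143 + 0.6·0.2057; P(aggressive) ≈ 0.3618, P(balanced) ≈ 0.3723, P(conservative) ≈ 0.2658
After 'fold-or-call': normaliser = 0.35·0.3618 + 0.55·0.3723 + 0.6·0.2658; P(aggressive) ≈ 0.2580, P(balanced) ≈ 0.4171, P(conservative) ≈ 0.3249
After 'fold-or-call': normaliser = 0.35·0.2580 + 0.55·0.4171 + 0.6·0.3249; P(aggressive) ≈ 0.1754, P(balanced) ≈ 0.4458, P(conservative) ≈ 0.3788
After 'raise': normaliser = 0.65·0.1754 + 0.45·0.4458 + 0.4·0.3788; P(aggressive) ≈ 0.2446, P(balanced) ≈ 0.4303, P(conservative) ≈ 0.3250

0.430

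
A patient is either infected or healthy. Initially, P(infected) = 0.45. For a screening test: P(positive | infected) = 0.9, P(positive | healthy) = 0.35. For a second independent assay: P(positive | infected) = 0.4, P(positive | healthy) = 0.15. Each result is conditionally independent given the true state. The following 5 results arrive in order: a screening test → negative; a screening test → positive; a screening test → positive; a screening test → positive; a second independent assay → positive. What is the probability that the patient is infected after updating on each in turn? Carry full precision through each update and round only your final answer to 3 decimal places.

0.851

After a screening test='negative': P(infected) = 0.1·0.4500 / (0.1·0.4500 + 0.65·0.5500) ≈ 0.1118
After a screening test='positive': P(infected) = 0.9·0.1118 / (0.9·0.1118 + 0.35·0.8882) ≈ 0.2445
After a screening test='positive': P(infected) = 0.9·0.2445 / (0.9·0.2445 + 0.35·0.7555) ≈ 0.4542
After a screening test='positive': P(infected) = 0.9·0.4542 / (0.9·0.4542 + 0.35·0.5458) ≈ 0.6816
After a second independent assay='positive': P(infected) = 0.4·0.6816 / (0.4·0.6816 + 0.15·0.3184) ≈ 0.8509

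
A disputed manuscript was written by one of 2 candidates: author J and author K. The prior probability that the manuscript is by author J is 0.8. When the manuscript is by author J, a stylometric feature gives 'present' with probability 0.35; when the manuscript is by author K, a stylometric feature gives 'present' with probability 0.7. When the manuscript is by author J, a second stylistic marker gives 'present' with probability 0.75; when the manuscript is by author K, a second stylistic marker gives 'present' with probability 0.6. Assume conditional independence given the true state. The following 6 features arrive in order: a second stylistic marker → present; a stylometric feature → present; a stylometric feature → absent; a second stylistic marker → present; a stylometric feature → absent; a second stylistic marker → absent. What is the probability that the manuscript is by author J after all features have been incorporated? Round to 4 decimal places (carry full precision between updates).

Each posterior becomes the prior for the next update.
After a second stylistic marker='present': P(author J) = 0.75·0.8000 / (0.75·0.8000 + 0.6·0.2000) ≈ 0.8333
After a stylometric feature='present': P(author J) = 0.35·0.8333 / (0.35·0.8333 + 0.7·0.1667) ≈ 0.7143
After a stylometric feature='absent': P(author J) = 0.65·0.7143 / (0.65·0.7143 + 0.3·0.2857) ≈ 0.8442
After a second stylistic marker='present': P(author J) = 0.75·0.8442 / (0.75·0.8442 + 0.6·0.1558) ≈ 0.8713
After a stylometric feature='absent': P(author J) = 0.65·0.8713 / (0.65·0.8713 + 0.3·0.1287) ≈ 0.9362
After a second stylistic marker='absent': P(author J) = 0.25·0.9362 / (0.25·0.9362 + 0.4·0.0638) ≈ 0.9017

0.9017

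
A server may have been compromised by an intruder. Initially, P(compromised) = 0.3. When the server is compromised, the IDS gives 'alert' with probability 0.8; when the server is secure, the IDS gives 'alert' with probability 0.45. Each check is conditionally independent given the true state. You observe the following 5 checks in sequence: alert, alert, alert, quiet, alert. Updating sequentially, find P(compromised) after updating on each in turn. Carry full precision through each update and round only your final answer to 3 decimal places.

0.609

After 'alert': P(compromised) = 0.8·0.3000 / (0.8·0.3000 + 0.45·0.7000) ≈ 0.4324
After 'alert': P(compromised) = 0.8·0.4324 / (0.8·0.4324 + 0.45·0.5676) ≈ 0.5753
After 'alert': P(compromised) = 0.8·0.5753 / (0.8·0.5753 + 0.45·0.4247) ≈ 0.7066
After 'quiet': P(compromised) = 0.2·0.7066 / (0.2·0.7066 + 0.55·0.2934) ≈ 0.4668
After 'alert': P(compromised) = 0.8·0.4668 / (0.8·0.4668 + 0.45·0.5332) ≈ 0.6089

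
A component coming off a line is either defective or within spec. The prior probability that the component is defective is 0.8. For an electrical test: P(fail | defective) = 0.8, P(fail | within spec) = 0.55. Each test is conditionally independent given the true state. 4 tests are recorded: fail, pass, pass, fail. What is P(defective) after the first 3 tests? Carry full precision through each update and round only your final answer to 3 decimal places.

After 'fail': P(defective) = 0.8·0.8000 / (0.8·0.8000 + 0.55·0.2000) ≈ 0.8533
After 'pass': P(defective) = 0.2·0.8533 / (0.2·0.8533 + 0.45·0.1467) ≈ 0.7211
After 'pass': P(defective) = 0.2·0.7211 / (0.2·0.7211 + 0.45·0.2789) ≈ 0.5347

0.535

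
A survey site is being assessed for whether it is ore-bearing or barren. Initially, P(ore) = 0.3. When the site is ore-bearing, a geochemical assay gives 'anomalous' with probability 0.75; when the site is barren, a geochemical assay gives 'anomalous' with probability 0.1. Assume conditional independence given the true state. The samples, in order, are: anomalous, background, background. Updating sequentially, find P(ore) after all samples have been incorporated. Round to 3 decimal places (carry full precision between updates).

0.199

After 'anomalous': P(ore) = 0.75·0.3000 / (0.75·0.3000 + 0.1·0.7000) ≈ 0.7627
After 'background': P(ore) = 0.25·0.7627 / (0.25·0.7627 + 0.9·0.2373) ≈ 0.4717
After 'background': P(ore) = 0.25·0.4717 / (0.25·0.4717 + 0.9·0.5283) ≈ 0.1987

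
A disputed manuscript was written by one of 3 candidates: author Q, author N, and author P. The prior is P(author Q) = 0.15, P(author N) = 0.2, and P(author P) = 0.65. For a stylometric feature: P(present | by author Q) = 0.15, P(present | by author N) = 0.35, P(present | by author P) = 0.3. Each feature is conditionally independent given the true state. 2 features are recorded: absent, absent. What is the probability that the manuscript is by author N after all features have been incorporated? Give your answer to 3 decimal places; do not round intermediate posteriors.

0.165

Each posterior becomes the prior for the next update.
After 'absent': normaliser = 0.85·0.1500 + 0.65·0.2000 + 0.7·0.6500; P(author Q) ≈ 0.1789, P(author N) ≈ 0.1825, P(author P) ≈ 0.6386
After 'absent': normaliser = 0.85·0.1789 + 0.65·0.1825 + 0.7·0.6386; P(author Q) ≈ 0.2119, P(author N) ≈ 0.1652, P(author P) ≈ 0.6228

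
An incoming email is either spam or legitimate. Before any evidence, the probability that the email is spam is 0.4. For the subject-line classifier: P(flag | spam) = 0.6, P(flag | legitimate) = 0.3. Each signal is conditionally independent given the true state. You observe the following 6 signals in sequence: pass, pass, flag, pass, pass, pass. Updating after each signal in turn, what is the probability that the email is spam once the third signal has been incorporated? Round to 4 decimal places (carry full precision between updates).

0.3033

After 'pass': P(spam) = 0.4·0.4000 / (0.4·0.4000 + 0.7·0.6000) ≈ 0.2759
After 'pass': P(spam) = 0.4·0.2759 / (0.4·0.2759 + 0.7·0.7241) ≈ 0.1788
After 'flag': P(spam) = 0.6·0.1788 / (0.6·0.1788 + 0.3·0.8212) ≈ 0.3033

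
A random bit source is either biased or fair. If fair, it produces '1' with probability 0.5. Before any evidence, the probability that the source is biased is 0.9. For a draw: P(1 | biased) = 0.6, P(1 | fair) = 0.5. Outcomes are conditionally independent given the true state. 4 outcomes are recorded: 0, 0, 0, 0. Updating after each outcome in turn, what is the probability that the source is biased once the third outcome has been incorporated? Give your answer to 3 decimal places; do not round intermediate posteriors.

0.822

After '0': P(biased) = 0.4·0.9000 / (0.4·0.9000 + 0.5·0.1000) ≈ 0.8780
After '0': P(biased) = 0.4·0.8780 / (0.4·0.8780 + 0.5·0.1220) ≈ 0.8521
After '0': P(biased) = 0.4·0.8521 / (0.4·0.8521 + 0.5·0.1479) ≈ 0.8217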